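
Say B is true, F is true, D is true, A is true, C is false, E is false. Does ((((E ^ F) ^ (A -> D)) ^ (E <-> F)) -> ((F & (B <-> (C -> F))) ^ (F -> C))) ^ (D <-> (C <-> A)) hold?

Substituting B=True, F=True, D=True, A=True, C=False, E=False:
E ^ F = False ^ True = True
A -> D = True -> True = True
(E ^ F) ^ (A -> D) = True ^ True = False
E <-> F = False <-> True = False
((E ^ F) ^ (A -> D)) ^ (E <-> F) = False ^ False = False
C -> F = False -> True = True
B <-> (C -> F) = True <-> True = True
F & (B <-> (C -> F)) = True & True = True
F -> C = True -> False = False
(F & (B <-> (C -> F))) ^ (F -> C) = True ^ False = True
(((E ^ F) ^ (A -> D)) ^ (E <-> F)) -> ((F & (B <-> (C -> F))) ^ (F -> C)) = False -> True = True
C <-> A = False <-> True = False
D <-> (C <-> A) = True <-> False = False
((((E ^ F) ^ (A -> D)) ^ (E <-> F)) -> ((F & (B <-> (C -> F))) ^ (F -> C))) ^ (D <-> (C <-> A)) = True ^ False = True

True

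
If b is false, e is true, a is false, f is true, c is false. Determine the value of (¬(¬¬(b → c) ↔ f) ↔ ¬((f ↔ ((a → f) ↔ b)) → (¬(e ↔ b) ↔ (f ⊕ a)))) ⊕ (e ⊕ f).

Substituting b=F, e=T, a=F, f=T, c=F:
b → c = F → F = T
¬(b → c) = ¬T = F
¬¬(b → c) = ¬F = T
¬¬(b → c) ↔ f = T ↔ T = T
¬(¬¬(b → c) ↔ f) = ¬T = F
a → f = F → T = T
(a → f) ↔ b = T ↔ F = F
f ↔ ((a → f) ↔ b) = T ↔ F = F
e ↔ b = T ↔ F = F
¬(e ↔ b) = ¬F = T
f ⊕ a = T ⊕ F = T
¬(e ↔ b) ↔ (f ⊕ a) = T ↔ T = T
(f ↔ ((a → f) ↔ b)) → (¬(e ↔ b) ↔ (f ⊕ a)) = F → T = T
¬((f ↔ ((a → f) ↔ b)) → (¬(e ↔ b) ↔ (f ⊕ a))) = ¬T = F
¬(¬¬(b → c) ↔ f) ↔ ¬((f ↔ ((a → f) ↔ b)) → (¬(e ↔ b) ↔ (f ⊕ a))) = F ↔ F = T
e ⊕ f = T ⊕ T = F
(¬(¬¬(b → c) ↔ f) ↔ ¬((f ↔ ((a → f) ↔ b)) → (¬(e ↔ b) ↔ (f ⊕ a)))) ⊕ (e ⊕ f) = T ⊕ F = T

T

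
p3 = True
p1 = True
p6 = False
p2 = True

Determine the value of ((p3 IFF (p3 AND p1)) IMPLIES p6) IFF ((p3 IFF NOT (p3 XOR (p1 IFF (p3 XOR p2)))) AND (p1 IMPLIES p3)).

True

Substituting p3=True, p1=True, p6=False, p2=True:
p3 AND p1 = True AND True = True
p3 IFF (p3 AND p1) = True IFF True = True
(p3 IFF (p3 AND p1)) IMPLIES p6 = True IMPLIES False = False
p3 XOR p2 = True XOR True = False
p1 IFF (p3 XOR p2) = True IFF False = False
p3 XOR (p1 IFF (p3 XOR p2)) = True XOR False = True
NOT (p3 XOR (p1 IFF (p3 XOR p2))) = NOT True = False
p3 IFF NOT (p3 XOR (p1 IFF (p3 XOR p2))) = True IFF False = False
p1 IMPLIES p3 = True IMPLIES True = True
(p3 IFF NOT (p3 XOR (p1 IFF (p3 XOR p2)))) AND (p1 IMPLIES p3) = False AND True = False
((p3 IFF (p3 AND p1)) IMPLIES p6) IFF ((p3 IFF NOT (p3 XOR (p1 IFF (p3 XOR p2)))) AND (p1 IMPLIES p3)) = False IFF False = True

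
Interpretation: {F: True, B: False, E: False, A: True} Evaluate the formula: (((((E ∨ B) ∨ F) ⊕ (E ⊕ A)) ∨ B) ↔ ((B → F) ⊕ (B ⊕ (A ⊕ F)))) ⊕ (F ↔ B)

E ∨ B = False ∨ False = False
(E ∨ B) ∨ F = False ∨ True = True
E ⊕ A = False ⊕ True = True
((E ∨ B) ∨ F) ⊕ (E ⊕ A) = True ⊕ True = False
(((E ∨ B) ∨ F) ⊕ (E ⊕ A)) ∨ B = False ∨ False = False
B → F = False → True = True
A ⊕ F = True ⊕ True = False
B ⊕ (A ⊕ F) = False ⊕ False = False
(B → F) ⊕ (B ⊕ (A ⊕ F)) = True ⊕ False = True
((((E ∨ B) ∨ F) ⊕ (E ⊕ A)) ∨ B) ↔ ((B → F) ⊕ (B ⊕ (A ⊕ F))) = False ↔ True = False
F ↔ B = True ↔ False = False
(((((E ∨ B) ∨ F) ⊕ (E ⊕ A)) ∨ B) ↔ ((B → F) ⊕ (B ⊕ (A ⊕ F)))) ⊕ (F ↔ B) = False ⊕ False = False

False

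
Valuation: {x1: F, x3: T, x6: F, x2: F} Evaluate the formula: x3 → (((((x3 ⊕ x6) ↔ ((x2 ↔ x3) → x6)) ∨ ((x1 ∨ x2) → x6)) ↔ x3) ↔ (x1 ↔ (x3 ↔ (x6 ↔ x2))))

F

x3 ⊕ x6 = T ⊕ F = T
x2 ↔ x3 = F ↔ T = F
(x2 ↔ x3) → x6 = F → F = T
(x3 ⊕ x6) ↔ ((x2 ↔ x3) → x6) = T ↔ T = T
x1 ∨ x2 = F ∨ F = F
(x1 ∨ x2) → x6 = F → F = T
((x3 ⊕ x6) ↔ ((x2 ↔ x3) → x6)) ∨ ((x1 ∨ x2) → x6) = T ∨ T = T
(((x3 ⊕ x6) ↔ ((x2 ↔ x3) → x6)) ∨ ((x1 ∨ x2) → x6)) ↔ x3 = T ↔ T = T
x6 ↔ x2 = F ↔ F = T
x3 ↔ (x6 ↔ x2) = T ↔ T = T
x1 ↔ (x3 ↔ (x6 ↔ x2)) = F ↔ T = F
((((x3 ⊕ x6) ↔ ((x2 ↔ x3) → x6)) ∨ ((x1 ∨ x2) → x6)) ↔ x3) ↔ (x1 ↔ (x3 ↔ (x6 ↔ x2))) = T ↔ F = F
x3 → (((((x3 ⊕ x6) ↔ ((x2 ↔ x3) → x6)) ∨ ((x1 ∨ x2) → x6)) ↔ x3) ↔ (x1 ↔ (x3 ↔ (x6 ↔ x2)))) = T → F = F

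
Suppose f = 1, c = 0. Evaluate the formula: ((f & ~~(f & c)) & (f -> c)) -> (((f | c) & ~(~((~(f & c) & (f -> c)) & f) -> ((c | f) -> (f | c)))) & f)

f & c = 1 & 0 = 0
~(f & c) = ~0 = 1
~~(f & c) = ~1 = 0
f & ~~(f & c) = 1 & 0 = 0
f -> c = 1 -> 0 = 0
(f & ~~(f & c)) & (f -> c) = 0 & 0 = 0
f | c = 1 | 0 = 1
f & c = 1 & 0 = 0
~(f & c) = ~0 = 1
f -> c = 1 -> 0 = 0
~(f & c) & (f -> c) = 1 & 0 = 0
(~(f & c) & (f -> c)) & f = 0 & 1 = 0
~((~(f & c) & (f -> c)) & f) = ~0 = 1
c | f = 0 | 1 = 1
f | c = 1 | 0 = 1
(c | f) -> (f | c) = 1 -> 1 = 1
~((~(f & c) & (f -> c)) & f) -> ((c | f) -> (f | c)) = 1 -> 1 = 1
~(~((~(f & c) & (f -> c)) & f) -> ((c | f) -> (f | c))) = ~1 = 0
(f | c) & ~(~((~(f & c) & (f -> c)) & f) -> ((c | f) -> (f | c))) = 1 & 0 = 0
((f | c) & ~(~((~(f & c) & (f -> c)) & f) -> ((c | f) -> (f | c)))) & f = 0 & 1 = 0
((f & ~~(f & c)) & (f -> c)) -> (((f | c) & ~(~((~(f & c) & (f -> c)) & f) -> ((c | f) -> (f | c)))) & f) = 0 -> 0 = 1

1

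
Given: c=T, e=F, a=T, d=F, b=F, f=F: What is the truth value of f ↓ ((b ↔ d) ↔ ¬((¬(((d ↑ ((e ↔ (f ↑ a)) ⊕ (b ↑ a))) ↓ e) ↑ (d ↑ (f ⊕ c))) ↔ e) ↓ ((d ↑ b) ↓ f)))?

F

Substituting c=T, e=F, a=T, d=F, b=F, f=F:
b ↔ d = F ↔ F = T
f ↑ a = F ↑ T = T
e ↔ (f ↑ a) = F ↔ T = F
b ↑ a = F ↑ T = T
(e ↔ (f ↑ a)) ⊕ (b ↑ a) = F ⊕ T = T
d ↑ ((e ↔ (f ↑ a)) ⊕ (b ↑ a)) = F ↑ T = T
(d ↑ ((e ↔ (f ↑ a)) ⊕ (b ↑ a))) ↓ e = T ↓ F = F
f ⊕ c = F ⊕ T = T
d ↑ (f ⊕ c) = F ↑ T = T
((d ↑ ((e ↔ (f ↑ a)) ⊕ (b ↑ a))) ↓ e) ↑ (d ↑ (f ⊕ c)) = F ↑ T = T
¬(((d ↑ ((e ↔ (f ↑ a)) ⊕ (b ↑ a))) ↓ e) ↑ (d ↑ (f ⊕ c))) = ¬T = F
¬(((d ↑ ((e ↔ (f ↑ a)) ⊕ (b ↑ a))) ↓ e) ↑ (d ↑ (f ⊕ c))) ↔ e = F ↔ F = T
d ↑ b = F ↑ F = T
(d ↑ b) ↓ f = T ↓ F = F
(¬(((d ↑ ((e ↔ (f ↑ a)) ⊕ (b ↑ a))) ↓ e) ↑ (d ↑ (f ⊕ c))) ↔ e) ↓ ((d ↑ b) ↓ f) = T ↓ F = F
¬((¬(((d ↑ ((e ↔ (f ↑ a)) ⊕ (b ↑ a))) ↓ e) ↑ (d ↑ (f ⊕ c))) ↔ e) ↓ ((d ↑ b) ↓ f)) = ¬F = T
(b ↔ d) ↔ ¬((¬(((d ↑ ((e ↔ (f ↑ a)) ⊕ (b ↑ a))) ↓ e) ↑ (d ↑ (f ⊕ c))) ↔ e) ↓ ((d ↑ b) ↓ f)) = T ↔ T = T
f ↓ ((b ↔ d) ↔ ¬((¬(((d ↑ ((e ↔ (f ↑ a)) ⊕ (b ↑ a))) ↓ e) ↑ (d ↑ (f ⊕ c))) ↔ e) ↓ ((d ↑ b) ↓ f))) = F ↓ T = F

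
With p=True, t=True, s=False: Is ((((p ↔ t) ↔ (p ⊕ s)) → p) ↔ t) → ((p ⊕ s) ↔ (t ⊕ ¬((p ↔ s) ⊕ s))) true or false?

False

p ↔ t = True ↔ True = True
p ⊕ s = True ⊕ False = True
(p ↔ t) ↔ (p ⊕ s) = True ↔ True = True
((p ↔ t) ↔ (p ⊕ s)) → p = True → True = True
(((p ↔ t) ↔ (p ⊕ s)) → p) ↔ t = True ↔ True = True
p ⊕ s = True ⊕ False = True
p ↔ s = True ↔ False = False
(p ↔ s) ⊕ s = False ⊕ False = False
¬((p ↔ s) ⊕ s) = ¬False = True
t ⊕ ¬((p ↔ s) ⊕ s) = True ⊕ True = False
(p ⊕ s) ↔ (t ⊕ ¬((p ↔ s) ⊕ s)) = True ↔ False = False
((((p ↔ t) ↔ (p ⊕ s)) → p) ↔ t) → ((p ⊕ s) ↔ (t ⊕ ¬((p ↔ s) ⊕ s))) = True → False = False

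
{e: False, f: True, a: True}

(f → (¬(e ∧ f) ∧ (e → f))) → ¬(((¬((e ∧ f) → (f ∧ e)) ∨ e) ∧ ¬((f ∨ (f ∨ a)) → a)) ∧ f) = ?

True

e ∧ f = False ∧ True = False
¬(e ∧ f) = ¬False = True
e → f = False → True = True
¬(e ∧ f) ∧ (e → f) = True ∧ True = True
f → (¬(e ∧ f) ∧ (e → f)) = True → True = True
e ∧ f = False ∧ True = False
f ∧ e = True ∧ False = False
(e ∧ f) → (f ∧ e) = False → False = True
¬((e ∧ f) → (f ∧ e)) = ¬True = False
¬((e ∧ f) → (f ∧ e)) ∨ e = False ∨ False = False
f ∨ a = True ∨ True = True
f ∨ (f ∨ a) = True ∨ True = True
(f ∨ (f ∨ a)) → a = True → True = True
¬((f ∨ (f ∨ a)) → a) = ¬True = False
(¬((e ∧ f) → (f ∧ e)) ∨ e) ∧ ¬((f ∨ (f ∨ a)) → a) = False ∧ False = False
((¬((e ∧ f) → (f ∧ e)) ∨ e) ∧ ¬((f ∨ (f ∨ a)) → a)) ∧ f = False ∧ True = False
¬(((¬((e ∧ f) → (f ∧ e)) ∨ e) ∧ ¬((f ∨ (f ∨ a)) → a)) ∧ f) = ¬False = True
(f → (¬(e ∧ f) ∧ (e → f))) → ¬(((¬((e ∧ f) → (f ∧ e)) ∨ e) ∧ ¬((f ∨ (f ∨ a)) → a)) ∧ f) = True → True = True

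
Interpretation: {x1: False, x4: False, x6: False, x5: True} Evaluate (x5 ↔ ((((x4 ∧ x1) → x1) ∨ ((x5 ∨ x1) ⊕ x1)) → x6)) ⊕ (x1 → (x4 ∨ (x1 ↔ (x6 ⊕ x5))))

True

x4 ∧ x1 = False ∧ False = False
(x4 ∧ x1) → x1 = False → False = True
x5 ∨ x1 = True ∨ False = True
(x5 ∨ x1) ⊕ x1 = True ⊕ False = True
((x4 ∧ x1) → x1) ∨ ((x5 ∨ x1) ⊕ x1) = True ∨ True = True
(((x4 ∧ x1) → x1) ∨ ((x5 ∨ x1) ⊕ x1)) → x6 = True → False = False
x5 ↔ ((((x4 ∧ x1) → x1) ∨ ((x5 ∨ x1) ⊕ x1)) → x6) = True ↔ False = False
x6 ⊕ x5 = False ⊕ True = True
x1 ↔ (x6 ⊕ x5) = False ↔ True = False
x4 ∨ (x1 ↔ (x6 ⊕ x5)) = False ∨ False = False
x1 → (x4 ∨ (x1 ↔ (x6 ⊕ x5))) = False → False = True
(x5 ↔ ((((x4 ∧ x1) → x1) ∨ ((x5 ∨ x1) ⊕ x1)) → x6)) ⊕ (x1 → (x4 ∨ (x1 ↔ (x6 ⊕ x5)))) = False ⊕ True = True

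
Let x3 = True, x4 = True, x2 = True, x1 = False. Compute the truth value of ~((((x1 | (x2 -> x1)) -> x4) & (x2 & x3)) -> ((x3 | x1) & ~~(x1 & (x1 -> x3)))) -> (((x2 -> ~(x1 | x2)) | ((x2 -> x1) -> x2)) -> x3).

True

x2 -> x1 = True -> False = False
x1 | (x2 -> x1) = False | False = False
(x1 | (x2 -> x1)) -> x4 = False -> True = True
x2 & x3 = True & True = True
((x1 | (x2 -> x1)) -> x4) & (x2 & x3) = True & True = True
x3 | x1 = True | False = True
x1 -> x3 = False -> True = True
x1 & (x1 -> x3) = False & True = False
~(x1 & (x1 -> x3)) = ~False = True
~~(x1 & (x1 -> x3)) = ~True = False
(x3 | x1) & ~~(x1 & (x1 -> x3)) = True & False = False
(((x1 | (x2 -> x1)) -> x4) & (x2 & x3)) -> ((x3 | x1) & ~~(x1 & (x1 -> x3))) = True -> False = False
~((((x1 | (x2 -> x1)) -> x4) & (x2 & x3)) -> ((x3 | x1) & ~~(x1 & (x1 -> x3)))) = ~False = True
x1 | x2 = False | True = True
~(x1 | x2) = ~True = False
x2 -> ~(x1 | x2) = True -> False = False
x2 -> x1 = True -> False = False
(x2 -> x1) -> x2 = False -> True = True
(x2 -> ~(x1 | x2)) | ((x2 -> x1) -> x2) = False | True = True
((x2 -> ~(x1 | x2)) | ((x2 -> x1) -> x2)) -> x3 = True -> True = True
~((((x1 | (x2 -> x1)) -> x4) & (x2 & x3)) -> ((x3 | x1) & ~~(x1 & (x1 -> x3)))) -> (((x2 -> ~(x1 | x2)) | ((x2 -> x1) -> x2)) -> x3) = True -> True = True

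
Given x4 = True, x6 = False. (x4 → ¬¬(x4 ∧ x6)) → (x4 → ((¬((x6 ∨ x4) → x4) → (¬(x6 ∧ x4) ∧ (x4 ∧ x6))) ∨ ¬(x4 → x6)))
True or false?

True

x4 ∧ x6 = True ∧ False = False
¬(x4 ∧ x6) = ¬False = True
¬¬(x4 ∧ x6) = ¬True = False
x4 → ¬¬(x4 ∧ x6) = True → False = False
x6 ∨ x4 = False ∨ True = True
(x6 ∨ x4) → x4 = True → True = True
¬((x6 ∨ x4) → x4) = ¬True = False
x6 ∧ x4 = False ∧ True = False
¬(x6 ∧ x4) = ¬False = True
x4 ∧ x6 = True ∧ False = False
¬(x6 ∧ x4) ∧ (x4 ∧ x6) = True ∧ False = False
¬((x6 ∨ x4) → x4) → (¬(x6 ∧ x4) ∧ (x4 ∧ x6)) = False → False = True
x4 → x6 = True → False = False
¬(x4 → x6) = ¬False = True
(¬((x6 ∨ x4) → x4) → (¬(x6 ∧ x4) ∧ (x4 ∧ x6))) ∨ ¬(x4 → x6) = True ∨ True = True
x4 → ((¬((x6 ∨ x4) → x4) → (¬(x6 ∧ x4) ∧ (x4 ∧ x6))) ∨ ¬(x4 → x6)) = True → True = True
(x4 → ¬¬(x4 ∧ x6)) → (x4 → ((¬((x6 ∨ x4) → x4) → (¬(x6 ∧ x4) ∧ (x4 ∧ x6))) ∨ ¬(x4 → x6))) = False → True = True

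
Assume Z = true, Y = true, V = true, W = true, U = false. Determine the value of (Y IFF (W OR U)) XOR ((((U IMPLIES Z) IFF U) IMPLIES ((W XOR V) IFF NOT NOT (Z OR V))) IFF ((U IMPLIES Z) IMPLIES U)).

true

W OR U = true OR false = true
Y IFF (W OR U) = true IFF true = true
U IMPLIES Z = false IMPLIES true = true
(U IMPLIES Z) IFF U = true IFF false = false
W XOR V = true XOR true = false
Z OR V = true OR true = true
NOT (Z OR V) = NOT true = false
NOT NOT (Z OR V) = NOT false = true
(W XOR V) IFF NOT NOT (Z OR V) = false IFF true = false
((U IMPLIES Z) IFF U) IMPLIES ((W XOR V) IFF NOT NOT (Z OR V)) = false IMPLIES false = true
U IMPLIES Z = false IMPLIES true = true
(U IMPLIES Z) IMPLIES U = true IMPLIES false = false
(((U IMPLIES Z) IFF U) IMPLIES ((W XOR V) IFF NOT NOT (Z OR V))) IFF ((U IMPLIES Z) IMPLIES U) = true IFF false = false
(Y IFF (W OR U)) XOR ((((U IMPLIES Z) IFF U) IMPLIES ((W XOR V) IFF NOT NOT (Z OR V))) IFF ((U IMPLIES Z) IMPLIES U)) = true XOR false = true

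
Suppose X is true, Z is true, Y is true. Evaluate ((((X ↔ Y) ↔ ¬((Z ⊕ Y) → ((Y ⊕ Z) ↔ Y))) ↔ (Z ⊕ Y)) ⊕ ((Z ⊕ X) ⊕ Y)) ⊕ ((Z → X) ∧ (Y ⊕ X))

X ↔ Y = True ↔ True = True
Z ⊕ Y = True ⊕ True = False
Y ⊕ Z = True ⊕ True = False
(Y ⊕ Z) ↔ Y = False ↔ True = False
(Z ⊕ Y) → ((Y ⊕ Z) ↔ Y) = False → False = True
¬((Z ⊕ Y) → ((Y ⊕ Z) ↔ Y)) = ¬True = False
(X ↔ Y) ↔ ¬((Z ⊕ Y) → ((Y ⊕ Z) ↔ Y)) = True ↔ False = False
Z ⊕ Y = True ⊕ True = False
((X ↔ Y) ↔ ¬((Z ⊕ Y) → ((Y ⊕ Z) ↔ Y))) ↔ (Z ⊕ Y) = False ↔ False = True
Z ⊕ X = True ⊕ True = False
(Z ⊕ X) ⊕ Y = False ⊕ True = True
(((X ↔ Y) ↔ ¬((Z ⊕ Y) → ((Y ⊕ Z) ↔ Y))) ↔ (Z ⊕ Y)) ⊕ ((Z ⊕ X) ⊕ Y) = True ⊕ True = False
Z → X = True → True = True
Y ⊕ X = True ⊕ True = False
(Z → X) ∧ (Y ⊕ X) = True ∧ False = False
((((X ↔ Y) ↔ ¬((Z ⊕ Y) → ((Y ⊕ Z) ↔ Y))) ↔ (Z ⊕ Y)) ⊕ ((Z ⊕ X) ⊕ Y)) ⊕ ((Z → X) ∧ (Y ⊕ X)) = False ⊕ False = False

False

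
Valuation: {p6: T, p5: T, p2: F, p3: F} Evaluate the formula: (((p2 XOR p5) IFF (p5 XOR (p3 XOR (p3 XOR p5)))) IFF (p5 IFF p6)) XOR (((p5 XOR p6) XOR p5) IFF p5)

T

p2 XOR p5 = F XOR T = T
p3 XOR p5 = F XOR T = T
p3 XOR (p3 XOR p5) = F XOR T = T
p5 XOR (p3 XOR (p3 XOR p5)) = T XOR T = F
(p2 XOR p5) IFF (p5 XOR (p3 XOR (p3 XOR p5))) = T IFF F = F
p5 IFF p6 = T IFF T = T
((p2 XOR p5) IFF (p5 XOR (p3 XOR (p3 XOR p5)))) IFF (p5 IFF p6) = F IFF T = F
p5 XOR p6 = T XOR T = F
(p5 XOR p6) XOR p5 = F XOR T = T
((p5 XOR p6) XOR p5) IFF p5 = T IFF T = T
(((p2 XOR p5) IFF (p5 XOR (p3 XOR (p3 XOR p5)))) IFF (p5 IFF p6)) XOR (((p5 XOR p6) XOR p5) IFF p5) = F XOR T = T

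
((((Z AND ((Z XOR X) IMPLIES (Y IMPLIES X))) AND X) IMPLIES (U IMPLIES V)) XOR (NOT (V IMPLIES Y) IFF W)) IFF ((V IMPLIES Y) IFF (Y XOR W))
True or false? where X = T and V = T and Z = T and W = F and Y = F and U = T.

T

Z XOR X = T XOR T = F
Y IMPLIES X = F IMPLIES T = T
(Z XOR X) IMPLIES (Y IMPLIES X) = F IMPLIES T = T
Z AND ((Z XOR X) IMPLIES (Y IMPLIES X)) = T AND T = T
(Z AND ((Z XOR X) IMPLIES (Y IMPLIES X))) AND X = T AND T = T
U IMPLIES V = T IMPLIES T = T
((Z AND ((Z XOR X) IMPLIES (Y IMPLIES X))) AND X) IMPLIES (U IMPLIES V) = T IMPLIES T = T
V IMPLIES Y = T IMPLIES F = F
NOT (V IMPLIES Y) = NOT F = T
NOT (V IMPLIES Y) IFF W = T IFF F = F
(((Z AND ((Z XOR X) IMPLIES (Y IMPLIES X))) AND X) IMPLIES (U IMPLIES V)) XOR (NOT (V IMPLIES Y) IFF W) = T XOR F = T
V IMPLIES Y = T IMPLIES F = F
Y XOR W = F XOR F = F
(V IMPLIES Y) IFF (Y XOR W) = F IFF F = T
((((Z AND ((Z XOR X) IMPLIES (Y IMPLIES X))) AND X) IMPLIES (U IMPLIES V)) XOR (NOT (V IMPLIES Y) IFF W)) IFF ((V IMPLIES Y) IFF (Y XOR W)) = T IFF T = T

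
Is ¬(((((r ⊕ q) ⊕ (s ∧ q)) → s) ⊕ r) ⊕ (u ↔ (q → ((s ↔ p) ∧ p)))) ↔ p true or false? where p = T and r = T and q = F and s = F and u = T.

Substituting p=T, r=T, q=F, s=F, u=T:
r ⊕ q = T ⊕ F = T
s ∧ q = F ∧ F = F
(r ⊕ q) ⊕ (s ∧ q) = T ⊕ F = T
((r ⊕ q) ⊕ (s ∧ q)) → s = T → F = F
(((r ⊕ q) ⊕ (s ∧ q)) → s) ⊕ r = F ⊕ T = T
s ↔ p = F ↔ T = F
(s ↔ p) ∧ p = F ∧ T = F
q → ((s ↔ p) ∧ p) = F → F = T
u ↔ (q → ((s ↔ p) ∧ p)) = T ↔ T = T
((((r ⊕ q) ⊕ (s ∧ q)) → s) ⊕ r) ⊕ (u ↔ (q → ((s ↔ p) ∧ p))) = T ⊕ T = F
¬(((((r ⊕ q) ⊕ (s ∧ q)) → s) ⊕ r) ⊕ (u ↔ (q → ((s ↔ p) ∧ p)))) = ¬F = T
¬(((((r ⊕ q) ⊕ (s ∧ q)) → s) ⊕ r) ⊕ (u ↔ (q → ((s ↔ p) ∧ p)))) ↔ p = T ↔ T = T

T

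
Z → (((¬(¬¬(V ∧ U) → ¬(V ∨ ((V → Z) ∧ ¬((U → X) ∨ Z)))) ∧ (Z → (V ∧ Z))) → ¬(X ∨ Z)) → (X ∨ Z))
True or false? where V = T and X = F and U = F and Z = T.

V ∧ U = T ∧ F = F
¬(V ∧ U) = ¬F = T
¬¬(V ∧ U) = ¬T = F
V → Z = T → T = T
U → X = F → F = T
(U → X) ∨ Z = T ∨ T = T
¬((U → X) ∨ Z) = ¬T = F
(V → Z) ∧ ¬((U → X) ∨ Z) = T ∧ F = F
V ∨ ((V → Z) ∧ ¬((U → X) ∨ Z)) = T ∨ F = T
¬(V ∨ ((V → Z) ∧ ¬((U → X) ∨ Z))) = ¬T = F
¬¬(V ∧ U) → ¬(V ∨ ((V → Z) ∧ ¬((U → X) ∨ Z))) = F → F = T
¬(¬¬(V ∧ U) → ¬(V ∨ ((V → Z) ∧ ¬((U → X) ∨ Z)))) = ¬T = F
V ∧ Z = T ∧ T = T
Z → (V ∧ Z) = T → T = T
¬(¬¬(V ∧ U) → ¬(V ∨ ((V → Z) ∧ ¬((U → X) ∨ Z)))) ∧ (Z → (V ∧ Z)) = F ∧ T = F
X ∨ Z = F ∨ T = T
¬(X ∨ Z) = ¬T = F
(¬(¬¬(V ∧ U) → ¬(V ∨ ((V → Z) ∧ ¬((U → X) ∨ Z)))) ∧ (Z → (V ∧ Z))) → ¬(X ∨ Z) = F → F = T
X ∨ Z = F ∨ T = T
((¬(¬¬(V ∧ U) → ¬(V ∨ ((V → Z) ∧ ¬((U → X) ∨ Z)))) ∧ (Z → (V ∧ Z))) → ¬(X ∨ Z)) → (X ∨ Z) = T → T = T
Z → (((¬(¬¬(V ∧ U) → ¬(V ∨ ((V → Z) ∧ ¬((U → X) ∨ Z)))) ∧ (Z → (V ∧ Z))) → ¬(X ∨ Z)) → (X ∨ Z)) = T → T = T

T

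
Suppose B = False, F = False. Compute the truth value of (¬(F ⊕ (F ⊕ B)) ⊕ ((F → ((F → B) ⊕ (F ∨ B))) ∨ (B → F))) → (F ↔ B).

Substituting B=False, F=False:
F ⊕ B = False ⊕ False = False
F ⊕ (F ⊕ B) = False ⊕ False = False
¬(F ⊕ (F ⊕ B)) = ¬False = True
F → B = False → False = True
F ∨ B = False ∨ False = False
(F → B) ⊕ (F ∨ B) = True ⊕ False = True
F → ((F → B) ⊕ (F ∨ B)) = False → True = True
B → F = False → False = True
(F → ((F → B) ⊕ (F ∨ B))) ∨ (B → F) = True ∨ True = True
¬(F ⊕ (F ⊕ B)) ⊕ ((F → ((F → B) ⊕ (F ∨ B))) ∨ (B → F)) = True ⊕ True = False
F ↔ B = False ↔ False = True
(¬(F ⊕ (F ⊕ B)) ⊕ ((F → ((F → B) ⊕ (F ∨ B))) ∨ (B → F))) → (F ↔ B) = False → True = True

True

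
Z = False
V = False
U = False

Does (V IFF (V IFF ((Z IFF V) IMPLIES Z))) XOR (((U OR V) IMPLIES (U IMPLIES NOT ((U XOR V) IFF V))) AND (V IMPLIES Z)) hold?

True

Z IFF V = False IFF False = True
(Z IFF V) IMPLIES Z = True IMPLIES False = False
V IFF ((Z IFF V) IMPLIES Z) = False IFF False = True
V IFF (V IFF ((Z IFF V) IMPLIES Z)) = False IFF True = False
U OR V = False OR False = False
U XOR V = False XOR False = False
(U XOR V) IFF V = False IFF False = True
NOT ((U XOR V) IFF V) = NOT True = False
U IMPLIES NOT ((U XOR V) IFF V) = False IMPLIES False = True
(U OR V) IMPLIES (U IMPLIES NOT ((U XOR V) IFF V)) = False IMPLIES True = True
V IMPLIES Z = False IMPLIES False = True
((U OR V) IMPLIES (U IMPLIES NOT ((U XOR V) IFF V))) AND (V IMPLIES Z) = True AND True = True
(V IFF (V IFF ((Z IFF V) IMPLIES Z))) XOR (((U OR V) IMPLIES (U IMPLIES NOT ((U XOR V) IFF V))) AND (V IMPLIES Z)) = False XOR True = True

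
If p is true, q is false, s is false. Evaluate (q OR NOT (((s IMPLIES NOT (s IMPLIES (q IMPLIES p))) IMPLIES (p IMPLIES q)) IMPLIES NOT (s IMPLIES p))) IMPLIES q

q IMPLIES p = False IMPLIES True = True
s IMPLIES (q IMPLIES p) = False IMPLIES True = True
NOT (s IMPLIES (q IMPLIES p)) = NOT True = False
s IMPLIES NOT (s IMPLIES (q IMPLIES p)) = False IMPLIES False = True
p IMPLIES q = True IMPLIES False = False
(s IMPLIES NOT (s IMPLIES (q IMPLIES p))) IMPLIES (p IMPLIES q) = True IMPLIES False = False
s IMPLIES p = False IMPLIES True = True
NOT (s IMPLIES p) = NOT True = False
((s IMPLIES NOT (s IMPLIES (q IMPLIES p))) IMPLIES (p IMPLIES q)) IMPLIES NOT (s IMPLIES p) = False IMPLIES False = True
NOT (((s IMPLIES NOT (s IMPLIES (q IMPLIES p))) IMPLIES (p IMPLIES q)) IMPLIES NOT (s IMPLIES p)) = NOT True = False
q OR NOT (((s IMPLIES NOT (s IMPLIES (q IMPLIES p))) IMPLIES (p IMPLIES q)) IMPLIES NOT (s IMPLIES p)) = False OR False = False
(q OR NOT (((s IMPLIES NOT (s IMPLIES (q IMPLIES p))) IMPLIES (p IMPLIES q)) IMPLIES NOT (s IMPLIES p))) IMPLIES q = False IMPLIES False = True

True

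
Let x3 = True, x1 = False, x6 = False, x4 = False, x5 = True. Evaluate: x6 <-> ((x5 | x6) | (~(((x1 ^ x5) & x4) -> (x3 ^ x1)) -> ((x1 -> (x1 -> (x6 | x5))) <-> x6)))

Substituting x3=True, x1=False, x6=False, x4=False, x5=True:
x5 | x6 = True | False = True
x1 ^ x5 = False ^ True = True
(x1 ^ x5) & x4 = True & False = False
x3 ^ x1 = True ^ False = True
((x1 ^ x5) & x4) -> (x3 ^ x1) = False -> True = True
~(((x1 ^ x5) & x4) -> (x3 ^ x1)) = ~True = False
x6 | x5 = False | True = True
x1 -> (x6 | x5) = False -> True = True
x1 -> (x1 -> (x6 | x5)) = False -> True = True
(x1 -> (x1 -> (x6 | x5))) <-> x6 = True <-> False = False
~(((x1 ^ x5) & x4) -> (x3 ^ x1)) -> ((x1 -> (x1 -> (x6 | x5))) <-> x6) = False -> False = True
(x5 | x6) | (~(((x1 ^ x5) & x4) -> (x3 ^ x1)) -> ((x1 -> (x1 -> (x6 | x5))) <-> x6)) = True | True = True
x6 <-> ((x5 | x6) | (~(((x1 ^ x5) & x4) -> (x3 ^ x1)) -> ((x1 -> (x1 -> (x6 | x5))) <-> x6))) = False <-> True = False

False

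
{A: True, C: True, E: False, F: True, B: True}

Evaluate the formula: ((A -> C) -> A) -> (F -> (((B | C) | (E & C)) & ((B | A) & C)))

True

A -> C = True -> True = True
(A -> C) -> A = True -> True = True
B | C = True | True = True
E & C = False & True = False
(B | C) | (E & C) = True | False = True
B | A = True | True = True
(B | A) & C = True & True = True
((B | C) | (E & C)) & ((B | A) & C) = True & True = True
F -> (((B | C) | (E & C)) & ((B | A) & C)) = True -> True = True
((A -> C) -> A) -> (F -> (((B | C) | (E & C)) & ((B | A) & C))) = True -> True = True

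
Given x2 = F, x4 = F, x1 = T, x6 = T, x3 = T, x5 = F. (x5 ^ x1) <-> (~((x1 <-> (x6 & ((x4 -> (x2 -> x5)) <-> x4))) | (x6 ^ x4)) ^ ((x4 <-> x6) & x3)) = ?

F

x5 ^ x1 = F ^ T = T
x2 -> x5 = F -> F = T
x4 -> (x2 -> x5) = F -> T = T
(x4 -> (x2 -> x5)) <-> x4 = T <-> F = F
x6 & ((x4 -> (x2 -> x5)) <-> x4) = T & F = F
x1 <-> (x6 & ((x4 -> (x2 -> x5)) <-> x4)) = T <-> F = F
x6 ^ x4 = T ^ F = T
(x1 <-> (x6 & ((x4 -> (x2 -> x5)) <-> x4))) | (x6 ^ x4) = F | T = T
~((x1 <-> (x6 & ((x4 -> (x2 -> x5)) <-> x4))) | (x6 ^ x4)) = ~T = F
x4 <-> x6 = F <-> T = F
(x4 <-> x6) & x3 = F & T = F
~((x1 <-> (x6 & ((x4 -> (x2 -> x5)) <-> x4))) | (x6 ^ x4)) ^ ((x4 <-> x6) & x3) = F ^ F = F
(x5 ^ x1) <-> (~((x1 <-> (x6 & ((x4 -> (x2 -> x5)) <-> x4))) | (x6 ^ x4)) ^ ((x4 <-> x6) & x3)) = T <-> F = F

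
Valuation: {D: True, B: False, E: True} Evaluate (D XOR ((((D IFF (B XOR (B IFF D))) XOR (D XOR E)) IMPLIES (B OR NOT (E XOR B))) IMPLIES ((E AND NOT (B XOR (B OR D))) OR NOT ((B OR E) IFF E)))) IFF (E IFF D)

True

B IFF D = False IFF True = False
B XOR (B IFF D) = False XOR False = False
D IFF (B XOR (B IFF D)) = True IFF False = False
D XOR E = True XOR True = False
(D IFF (B XOR (B IFF D))) XOR (D XOR E) = False XOR False = False
E XOR B = True XOR False = True
NOT (E XOR B) = NOT True = False
B OR NOT (E XOR B) = False OR False = False
((D IFF (B XOR (B IFF D))) XOR (D XOR E)) IMPLIES (B OR NOT (E XOR B)) = False IMPLIES False = True
B OR D = False OR True = True
B XOR (B OR D) = False XOR True = True
NOT (B XOR (B OR D)) = NOT True = False
E AND NOT (B XOR (B OR D)) = True AND False = False
B OR E = False OR True = True
(B OR E) IFF E = True IFF True = True
NOT ((B OR E) IFF E) = NOT True = False
(E AND NOT (B XOR (B OR D))) OR NOT ((B OR E) IFF E) = False OR False = False
(((D IFF (B XOR (B IFF D))) XOR (D XOR E)) IMPLIES (B OR NOT (E XOR B))) IMPLIES ((E AND NOT (B XOR (B OR D))) OR NOT ((B OR E) IFF E)) = True IMPLIES False = False
D XOR ((((D IFF (B XOR (B IFF D))) XOR (D XOR E)) IMPLIES (B OR NOT (E XOR B))) IMPLIES ((E AND NOT (B XOR (B OR D))) OR NOT ((B OR E) IFF E))) = True XOR False = True
E IFF D = True IFF True = True
(D XOR ((((D IFF (B XOR (B IFF D))) XOR (D XOR E)) IMPLIES (B OR NOT (E XOR B))) IMPLIES ((E AND NOT (B XOR (B OR D))) OR NOT ((B OR E) IFF E)))) IFF (E IFF D) = True IFF True = True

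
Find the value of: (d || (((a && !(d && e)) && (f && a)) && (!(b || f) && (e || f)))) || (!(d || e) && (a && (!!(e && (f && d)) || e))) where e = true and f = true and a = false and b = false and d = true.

d && e = true && true = true
!(d && e) = !true = false
a && !(d && e) = false && false = false
f && a = true && false = false
(a && !(d && e)) && (f && a) = false && false = false
b || f = false || true = true
!(b || f) = !true = false
e || f = true || true = true
!(b || f) && (e || f) = false && true = false
((a && !(d && e)) && (f && a)) && (!(b || f) && (e || f)) = false && false = false
d || (((a && !(d && e)) && (f && a)) && (!(b || f) && (e || f))) = true || false = true
d || e = true || true = true
!(d || e) = !true = false
f && d = true && true = true
e && (f && d) = true && true = true
!(e && (f && d)) = !true = false
!!(e && (f && d)) = !false = true
!!(e && (f && d)) || e = true || true = true
a && (!!(e && (f && d)) || e) = false && true = false
!(d || e) && (a && (!!(e && (f && d)) || e)) = false && false = false
(d || (((a && !(d && e)) && (f && a)) && (!(b || f) && (e || f)))) || (!(d || e) && (a && (!!(e && (f && d)) || e))) = true || false = true

true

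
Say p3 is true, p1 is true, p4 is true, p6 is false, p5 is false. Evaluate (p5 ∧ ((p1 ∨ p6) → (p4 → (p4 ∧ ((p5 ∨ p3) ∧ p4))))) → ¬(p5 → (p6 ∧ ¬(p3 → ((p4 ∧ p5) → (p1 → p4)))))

Substituting p3=T, p1=T, p4=T, p6=F, p5=F:
p1 ∨ p6 = T ∨ F = T
p5 ∨ p3 = F ∨ T = T
(p5 ∨ p3) ∧ p4 = T ∧ T = T
p4 ∧ ((p5 ∨ p3) ∧ p4) = T ∧ T = T
p4 → (p4 ∧ ((p5 ∨ p3) ∧ p4)) = T → T = T
(p1 ∨ p6) → (p4 → (p4 ∧ ((p5 ∨ p3) ∧ p4))) = T → T = T
p5 ∧ ((p1 ∨ p6) → (p4 → (p4 ∧ ((p5 ∨ p3) ∧ p4)))) = F ∧ T = F
p4 ∧ p5 = T ∧ F = F
p1 → p4 = T → T = T
(p4 ∧ p5) → (p1 → p4) = F → T = T
p3 → ((p4 ∧ p5) → (p1 → p4)) = T → T = T
¬(p3 → ((p4 ∧ p5) → (p1 → p4))) = ¬T = F
p6 ∧ ¬(p3 → ((p4 ∧ p5) → (p1 → p4))) = F ∧ F = F
p5 → (p6 ∧ ¬(p3 → ((p4 ∧ p5) → (p1 → p4)))) = F → F = T
¬(p5 → (p6 ∧ ¬(p3 → ((p4 ∧ p5) → (p1 → p4))))) = ¬T = F
(p5 ∧ ((p1 ∨ p6) → (p4 → (p4 ∧ ((p5 ∨ p3) ∧ p4))))) → ¬(p5 → (p6 ∧ ¬(p3 → ((p4 ∧ p5) → (p1 → p4))))) = F → F = T

T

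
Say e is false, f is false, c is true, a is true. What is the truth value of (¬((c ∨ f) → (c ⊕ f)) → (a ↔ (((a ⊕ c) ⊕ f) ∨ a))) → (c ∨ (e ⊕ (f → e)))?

c ∨ f = True ∨ False = True
c ⊕ f = True ⊕ False = True
(c ∨ f) → (c ⊕ f) = True → True = True
¬((c ∨ f) → (c ⊕ f)) = ¬True = False
a ⊕ c = True ⊕ True = False
(a ⊕ c) ⊕ f = False ⊕ False = False
((a ⊕ c) ⊕ f) ∨ a = False ∨ True = True
a ↔ (((a ⊕ c) ⊕ f) ∨ a) = True ↔ True = True
¬((c ∨ f) → (c ⊕ f)) → (a ↔ (((a ⊕ c) ⊕ f) ∨ a)) = False → True = True
f → e = False → False = True
e ⊕ (f → e) = False ⊕ True = True
c ∨ (e ⊕ (f → e)) = True ∨ True = True
(¬((c ∨ f) → (c ⊕ f)) → (a ↔ (((a ⊕ c) ⊕ f) ∨ a))) → (c ∨ (e ⊕ (f → e))) = True → True = True

True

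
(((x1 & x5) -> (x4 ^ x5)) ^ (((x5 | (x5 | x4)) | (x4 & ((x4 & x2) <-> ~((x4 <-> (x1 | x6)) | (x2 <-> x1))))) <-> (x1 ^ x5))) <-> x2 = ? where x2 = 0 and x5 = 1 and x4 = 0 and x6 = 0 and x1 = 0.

1

x1 & x5 = 0 & 1 = 0
x4 ^ x5 = 0 ^ 1 = 1
(x1 & x5) -> (x4 ^ x5) = 0 -> 1 = 1
x5 | x4 = 1 | 0 = 1
x5 | (x5 | x4) = 1 | 1 = 1
x4 & x2 = 0 & 0 = 0
x1 | x6 = 0 | 0 = 0
x4 <-> (x1 | x6) = 0 <-> 0 = 1
x2 <-> x1 = 0 <-> 0 = 1
(x4 <-> (x1 | x6)) | (x2 <-> x1) = 1 | 1 = 1
~((x4 <-> (x1 | x6)) | (x2 <-> x1)) = ~1 = 0
(x4 & x2) <-> ~((x4 <-> (x1 | x6)) | (x2 <-> x1)) = 0 <-> 0 = 1
x4 & ((x4 & x2) <-> ~((x4 <-> (x1 | x6)) | (x2 <-> x1))) = 0 & 1 = 0
(x5 | (x5 | x4)) | (x4 & ((x4 & x2) <-> ~((x4 <-> (x1 | x6)) | (x2 <-> x1)))) = 1 | 0 = 1
x1 ^ x5 = 0 ^ 1 = 1
((x5 | (x5 | x4)) | (x4 & ((x4 & x2) <-> ~((x4 <-> (x1 | x6)) | (x2 <-> x1))))) <-> (x1 ^ x5) = 1 <-> 1 = 1
((x1 & x5) -> (x4 ^ x5)) ^ (((x5 | (x5 | x4)) | (x4 & ((x4 & x2) <-> ~((x4 <-> (x1 | x6)) | (x2 <-> x1))))) <-> (x1 ^ x5)) = 1 ^ 1 = 0
(((x1 & x5) -> (x4 ^ x5)) ^ (((x5 | (x5 | x4)) | (x4 & ((x4 & x2) <-> ~((x4 <-> (x1 | x6)) | (x2 <-> x1))))) <-> (x1 ^ x5))) <-> x2 = 0 <-> 0 = 1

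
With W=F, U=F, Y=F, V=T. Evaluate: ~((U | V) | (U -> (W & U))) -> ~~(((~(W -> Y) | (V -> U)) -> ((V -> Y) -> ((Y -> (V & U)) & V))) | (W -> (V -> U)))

T

U | V = F | T = T
W & U = F & F = F
U -> (W & U) = F -> F = T
(U | V) | (U -> (W & U)) = T | T = T
~((U | V) | (U -> (W & U))) = ~T = F
W -> Y = F -> F = T
~(W -> Y) = ~T = F
V -> U = T -> F = F
~(W -> Y) | (V -> U) = F | F = F
V -> Y = T -> F = F
V & U = T & F = F
Y -> (V & U) = F -> F = T
(Y -> (V & U)) & V = T & T = T
(V -> Y) -> ((Y -> (V & U)) & V) = F -> T = T
(~(W -> Y) | (V -> U)) -> ((V -> Y) -> ((Y -> (V & U)) & V)) = F -> T = T
V -> U = T -> F = F
W -> (V -> U) = F -> F = T
((~(W -> Y) | (V -> U)) -> ((V -> Y) -> ((Y -> (V & U)) & V))) | (W -> (V -> U)) = T | T = T
~(((~(W -> Y) | (V -> U)) -> ((V -> Y) -> ((Y -> (V & U)) & V))) | (W -> (V -> U))) = ~T = F
~~(((~(W -> Y) | (V -> U)) -> ((V -> Y) -> ((Y -> (V & U)) & V))) | (W -> (V -> U))) = ~F = T
~((U | V) | (U -> (W & U))) -> ~~(((~(W -> Y) | (V -> U)) -> ((V -> Y) -> ((Y -> (V & U)) & V))) | (W -> (V -> U))) = F -> T = T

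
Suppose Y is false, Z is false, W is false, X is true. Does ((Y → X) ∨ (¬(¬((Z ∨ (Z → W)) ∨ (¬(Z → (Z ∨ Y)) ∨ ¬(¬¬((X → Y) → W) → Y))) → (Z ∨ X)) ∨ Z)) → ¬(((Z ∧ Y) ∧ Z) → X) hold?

Y → X = False → True = True
Z → W = False → False = True
Z ∨ (Z → W) = False ∨ True = True
Z ∨ Y = False ∨ False = False
Z → (Z ∨ Y) = False → False = True
¬(Z → (Z ∨ Y)) = ¬True = False
X → Y = True → False = False
(X → Y) → W = False → False = True
¬((X → Y) → W) = ¬True = False
¬¬((X → Y) → W) = ¬False = True
¬¬((X → Y) → W) → Y = True → False = False
¬(¬¬((X → Y) → W) → Y) = ¬False = True
¬(Z → (Z ∨ Y)) ∨ ¬(¬¬((X → Y) → W) → Y) = False ∨ True = True
(Z ∨ (Z → W)) ∨ (¬(Z → (Z ∨ Y)) ∨ ¬(¬¬((X → Y) → W) → Y)) = True ∨ True = True
¬((Z ∨ (Z → W)) ∨ (¬(Z → (Z ∨ Y)) ∨ ¬(¬¬((X → Y) → W) → Y))) = ¬True = False
Z ∨ X = False ∨ True = True
¬((Z ∨ (Z → W)) ∨ (¬(Z → (Z ∨ Y)) ∨ ¬(¬¬((X → Y) → W) → Y))) → (Z ∨ X) = False → True = True
¬(¬((Z ∨ (Z → W)) ∨ (¬(Z → (Z ∨ Y)) ∨ ¬(¬¬((X → Y) → W) → Y))) → (Z ∨ X)) = ¬True = False
¬(¬((Z ∨ (Z → W)) ∨ (¬(Z → (Z ∨ Y)) ∨ ¬(¬¬((X → Y) → W) → Y))) → (Z ∨ X)) ∨ Z = False ∨ False = False
(Y → X) ∨ (¬(¬((Z ∨ (Z → W)) ∨ (¬(Z → (Z ∨ Y)) ∨ ¬(¬¬((X → Y) → W) → Y))) → (Z ∨ X)) ∨ Z) = True ∨ False = True
Z ∧ Y = False ∧ False = False
(Z ∧ Y) ∧ Z = False ∧ False = False
((Z ∧ Y) ∧ Z) → X = False → True = True
¬(((Z ∧ Y) ∧ Z) → X) = ¬True = False
((Y → X) ∨ (¬(¬((Z ∨ (Z → W)) ∨ (¬(Z → (Z ∨ Y)) ∨ ¬(¬¬((X → Y) → W) → Y))) → (Z ∨ X)) ∨ Z)) → ¬(((Z ∧ Y) ∧ Z) → X) = True → False = False

False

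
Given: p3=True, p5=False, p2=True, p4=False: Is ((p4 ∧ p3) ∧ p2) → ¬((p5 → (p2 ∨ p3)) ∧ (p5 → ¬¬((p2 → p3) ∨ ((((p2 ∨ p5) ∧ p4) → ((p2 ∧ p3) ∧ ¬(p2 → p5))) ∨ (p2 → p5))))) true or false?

p4 ∧ p3 = False ∧ True = False
(p4 ∧ p3) ∧ p2 = False ∧ True = False
p2 ∨ p3 = True ∨ True = True
p5 → (p2 ∨ p3) = False → True = True
p2 → p3 = True → True = True
p2 ∨ p5 = True ∨ False = True
(p2 ∨ p5) ∧ p4 = True ∧ False = False
p2 ∧ p3 = True ∧ True = True
p2 → p5 = True → False = False
¬(p2 → p5) = ¬False = True
(p2 ∧ p3) ∧ ¬(p2 → p5) = True ∧ True = True
((p2 ∨ p5) ∧ p4) → ((p2 ∧ p3) ∧ ¬(p2 → p5)) = False → True = True
p2 → p5 = True → False = False
(((p2 ∨ p5) ∧ p4) → ((p2 ∧ p3) ∧ ¬(p2 → p5))) ∨ (p2 → p5) = True ∨ False = True
(p2 → p3) ∨ ((((p2 ∨ p5) ∧ p4) → ((p2 ∧ p3) ∧ ¬(p2 → p5))) ∨ (p2 → p5)) = True ∨ True = True
¬((p2 → p3) ∨ ((((p2 ∨ p5) ∧ p4) → ((p2 ∧ p3) ∧ ¬(p2 → p5))) ∨ (p2 → p5))) = ¬True = False
¬¬((p2 → p3) ∨ ((((p2 ∨ p5) ∧ p4) → ((p2 ∧ p3) ∧ ¬(p2 → p5))) ∨ (p2 → p5))) = ¬False = True
p5 → ¬¬((p2 → p3) ∨ ((((p2 ∨ p5) ∧ p4) → ((p2 ∧ p3) ∧ ¬(p2 → p5))) ∨ (p2 → p5))) = False → True = True
(p5 → (p2 ∨ p3)) ∧ (p5 → ¬¬((p2 → p3) ∨ ((((p2 ∨ p5) ∧ p4) → ((p2 ∧ p3) ∧ ¬(p2 → p5))) ∨ (p2 → p5)))) = True ∧ True = True
¬((p5 → (p2 ∨ p3)) ∧ (p5 → ¬¬((p2 → p3) ∨ ((((p2 ∨ p5) ∧ p4) → ((p2 ∧ p3) ∧ ¬(p2 → p5))) ∨ (p2 → p5))))) = ¬True = False
((p4 ∧ p3) ∧ p2) → ¬((p5 → (p2 ∨ p3)) ∧ (p5 → ¬¬((p2 → p3) ∨ ((((p2 ∨ p5) ∧ p4) → ((p2 ∧ p3) ∧ ¬(p2 → p5))) ∨ (p2 → p5))))) = False → False = True

True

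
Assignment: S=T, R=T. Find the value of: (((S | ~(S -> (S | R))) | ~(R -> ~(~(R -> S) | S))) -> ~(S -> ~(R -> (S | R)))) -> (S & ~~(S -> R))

T

S | R = T | T = T
S -> (S | R) = T -> T = T
~(S -> (S | R)) = ~T = F
S | ~(S -> (S | R)) = T | F = T
R -> S = T -> T = T
~(R -> S) = ~T = F
~(R -> S) | S = F | T = T
~(~(R -> S) | S) = ~T = F
R -> ~(~(R -> S) | S) = T -> F = F
~(R -> ~(~(R -> S) | S)) = ~F = T
(S | ~(S -> (S | R))) | ~(R -> ~(~(R -> S) | S)) = T | T = T
S | R = T | T = T
R -> (S | R) = T -> T = T
~(R -> (S | R)) = ~T = F
S -> ~(R -> (S | R)) = T -> F = F
~(S -> ~(R -> (S | R))) = ~F = T
((S | ~(S -> (S | R))) | ~(R -> ~(~(R -> S) | S))) -> ~(S -> ~(R -> (S | R))) = T -> T = T
S -> R = T -> T = T
~(S -> R) = ~T = F
~~(S -> R) = ~F = T
S & ~~(S -> R) = T & T = T
(((S | ~(S -> (S | R))) | ~(R -> ~(~(R -> S) | S))) -> ~(S -> ~(R -> (S | R)))) -> (S & ~~(S -> R)) = T -> T = T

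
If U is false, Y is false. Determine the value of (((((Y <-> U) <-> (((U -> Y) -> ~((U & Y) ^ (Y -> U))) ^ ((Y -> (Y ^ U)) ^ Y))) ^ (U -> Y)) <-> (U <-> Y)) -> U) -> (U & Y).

Substituting U=False, Y=False:
Y <-> U = False <-> False = True
U -> Y = False -> False = True
U & Y = False & False = False
Y -> U = False -> False = True
(U & Y) ^ (Y -> U) = False ^ True = True
~((U & Y) ^ (Y -> U)) = ~True = False
(U -> Y) -> ~((U & Y) ^ (Y -> U)) = True -> False = False
Y ^ U = False ^ False = False
Y -> (Y ^ U) = False -> False = True
(Y -> (Y ^ U)) ^ Y = True ^ False = True
((U -> Y) -> ~((U & Y) ^ (Y -> U))) ^ ((Y -> (Y ^ U)) ^ Y) = False ^ True = True
(Y <-> U) <-> (((U -> Y) -> ~((U & Y) ^ (Y -> U))) ^ ((Y -> (Y ^ U)) ^ Y)) = True <-> True = True
U -> Y = False -> False = True
((Y <-> U) <-> (((U -> Y) -> ~((U & Y) ^ (Y -> U))) ^ ((Y -> (Y ^ U)) ^ Y))) ^ (U -> Y) = True ^ True = False
U <-> Y = False <-> False = True
(((Y <-> U) <-> (((U -> Y) -> ~((U & Y) ^ (Y -> U))) ^ ((Y -> (Y ^ U)) ^ Y))) ^ (U -> Y)) <-> (U <-> Y) = False <-> True = False
((((Y <-> U) <-> (((U -> Y) -> ~((U & Y) ^ (Y -> U))) ^ ((Y -> (Y ^ U)) ^ Y))) ^ (U -> Y)) <-> (U <-> Y)) -> U = False -> False = True
U & Y = False & False = False
(((((Y <-> U) <-> (((U -> Y) -> ~((U & Y) ^ (Y -> U))) ^ ((Y -> (Y ^ U)) ^ Y))) ^ (U -> Y)) <-> (U <-> Y)) -> U) -> (U & Y) = True -> False = False

False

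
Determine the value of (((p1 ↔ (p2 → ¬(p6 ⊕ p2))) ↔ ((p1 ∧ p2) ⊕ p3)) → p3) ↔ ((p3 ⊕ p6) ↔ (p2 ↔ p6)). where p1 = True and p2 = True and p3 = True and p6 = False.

False

p6 ⊕ p2 = False ⊕ True = True
¬(p6 ⊕ p2) = ¬True = False
p2 → ¬(p6 ⊕ p2) = True → False = False
p1 ↔ (p2 → ¬(p6 ⊕ p2)) = True ↔ False = False
p1 ∧ p2 = True ∧ True = True
(p1 ∧ p2) ⊕ p3 = True ⊕ True = False
(p1 ↔ (p2 → ¬(p6 ⊕ p2))) ↔ ((p1 ∧ p2) ⊕ p3) = False ↔ False = True
((p1 ↔ (p2 → ¬(p6 ⊕ p2))) ↔ ((p1 ∧ p2) ⊕ p3)) → p3 = True → True = True
p3 ⊕ p6 = True ⊕ False = True
p2 ↔ p6 = True ↔ False = False
(p3 ⊕ p6) ↔ (p2 ↔ p6) = True ↔ False = False
(((p1 ↔ (p2 → ¬(p6 ⊕ p2))) ↔ ((p1 ∧ p2) ⊕ p3)) → p3) ↔ ((p3 ⊕ p6) ↔ (p2 ↔ p6)) = True ↔ False = False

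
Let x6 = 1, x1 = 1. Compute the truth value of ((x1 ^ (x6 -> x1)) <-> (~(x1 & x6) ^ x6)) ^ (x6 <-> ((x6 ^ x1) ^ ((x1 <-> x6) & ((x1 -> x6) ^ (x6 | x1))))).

0

Substituting x6=1, x1=1:
x6 -> x1 = 1 -> 1 = 1
x1 ^ (x6 -> x1) = 1 ^ 1 = 0
x1 & x6 = 1 & 1 = 1
~(x1 & x6) = ~1 = 0
~(x1 & x6) ^ x6 = 0 ^ 1 = 1
(x1 ^ (x6 -> x1)) <-> (~(x1 & x6) ^ x6) = 0 <-> 1 = 0
x6 ^ x1 = 1 ^ 1 = 0
x1 <-> x6 = 1 <-> 1 = 1
x1 -> x6 = 1 -> 1 = 1
x6 | x1 = 1 | 1 = 1
(x1 -> x6) ^ (x6 | x1) = 1 ^ 1 = 0
(x1 <-> x6) & ((x1 -> x6) ^ (x6 | x1)) = 1 & 0 = 0
(x6 ^ x1) ^ ((x1 <-> x6) & ((x1 -> x6) ^ (x6 | x1))) = 0 ^ 0 = 0
x6 <-> ((x6 ^ x1) ^ ((x1 <-> x6) & ((x1 -> x6) ^ (x6 | x1)))) = 1 <-> 0 = 0
((x1 ^ (x6 -> x1)) <-> (~(x1 & x6) ^ x6)) ^ (x6 <-> ((x6 ^ x1) ^ ((x1 <-> x6) & ((x1 -> x6) ^ (x6 | x1))))) = 0 ^ 0 = 0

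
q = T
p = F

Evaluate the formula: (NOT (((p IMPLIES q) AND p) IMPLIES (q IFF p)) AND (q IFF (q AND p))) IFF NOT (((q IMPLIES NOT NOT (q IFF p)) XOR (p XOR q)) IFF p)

Substituting q=T, p=F:
p IMPLIES q = F IMPLIES T = T
(p IMPLIES q) AND p = T AND F = F
q IFF p = T IFF F = F
((p IMPLIES q) AND p) IMPLIES (q IFF p) = F IMPLIES F = T
NOT (((p IMPLIES q) AND p) IMPLIES (q IFF p)) = NOT T = F
q AND p = T AND F = F
q IFF (q AND p) = T IFF F = F
NOT (((p IMPLIES q) AND p) IMPLIES (q IFF p)) AND (q IFF (q AND p)) = F AND F = F
q IFF p = T IFF F = F
NOT (q IFF p) = NOT F = T
NOT NOT (q IFF p) = NOT T = F
q IMPLIES NOT NOT (q IFF p) = T IMPLIES F = F
p XOR q = F XOR T = T
(q IMPLIES NOT NOT (q IFF p)) XOR (p XOR q) = F XOR T = T
((q IMPLIES NOT NOT (q IFF p)) XOR (p XOR q)) IFF p = T IFF F = F
NOT (((q IMPLIES NOT NOT (q IFF p)) XOR (p XOR q)) IFF p) = NOT F = T
(NOT (((p IMPLIES q) AND p) IMPLIES (q IFF p)) AND (q IFF (q AND p))) IFF NOT (((q IMPLIES NOT NOT (q IFF p)) XOR (p XOR q)) IFF p) = F IFF T = F

F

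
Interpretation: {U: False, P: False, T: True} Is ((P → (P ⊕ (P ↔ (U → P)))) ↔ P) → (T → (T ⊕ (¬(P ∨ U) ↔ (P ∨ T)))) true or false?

True

Substituting U=False, P=False, T=True:
U → P = False → False = True
P ↔ (U → P) = False ↔ True = False
P ⊕ (P ↔ (U → P)) = False ⊕ False = False
P → (P ⊕ (P ↔ (U → P))) = False → False = True
(P → (P ⊕ (P ↔ (U → P)))) ↔ P = True ↔ False = False
P ∨ U = False ∨ False = False
¬(P ∨ U) = ¬False = True
P ∨ T = False ∨ True = True
¬(P ∨ U) ↔ (P ∨ T) = True ↔ True = True
T ⊕ (¬(P ∨ U) ↔ (P ∨ T)) = True ⊕ True = False
T → (T ⊕ (¬(P ∨ U) ↔ (P ∨ T))) = True → False = False
((P → (P ⊕ (P ↔ (U → P)))) ↔ P) → (T → (T ⊕ (¬(P ∨ U) ↔ (P ∨ T)))) = False → False = True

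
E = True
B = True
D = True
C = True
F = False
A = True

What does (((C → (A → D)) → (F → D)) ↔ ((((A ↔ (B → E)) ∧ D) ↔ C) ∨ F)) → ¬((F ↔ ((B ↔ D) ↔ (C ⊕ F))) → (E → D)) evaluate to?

A → D = True → True = True
C → (A → D) = True → True = True
F → D = False → True = True
(C → (A → D)) → (F → D) = True → True = True
B → E = True → True = True
A ↔ (B → E) = True ↔ True = True
(A ↔ (B → E)) ∧ D = True ∧ True = True
((A ↔ (B → E)) ∧ D) ↔ C = True ↔ True = True
(((A ↔ (B → E)) ∧ D) ↔ C) ∨ F = True ∨ False = True
((C → (A → D)) → (F → D)) ↔ ((((A ↔ (B → E)) ∧ D) ↔ C) ∨ F) = True ↔ True = True
B ↔ D = True ↔ True = True
C ⊕ F = True ⊕ False = True
(B ↔ D) ↔ (C ⊕ F) = True ↔ True = True
F ↔ ((B ↔ D) ↔ (C ⊕ F)) = False ↔ True = False
E → D = True → True = True
(F ↔ ((B ↔ D) ↔ (C ⊕ F))) → (E → D) = False → True = True
¬((F ↔ ((B ↔ D) ↔ (C ⊕ F))) → (E → D)) = ¬True = False
(((C → (A → D)) → (F → D)) ↔ ((((A ↔ (B → E)) ∧ D) ↔ C) ∨ F)) → ¬((F ↔ ((B ↔ D) ↔ (C ⊕ F))) → (E → D)) = True → False = False

False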